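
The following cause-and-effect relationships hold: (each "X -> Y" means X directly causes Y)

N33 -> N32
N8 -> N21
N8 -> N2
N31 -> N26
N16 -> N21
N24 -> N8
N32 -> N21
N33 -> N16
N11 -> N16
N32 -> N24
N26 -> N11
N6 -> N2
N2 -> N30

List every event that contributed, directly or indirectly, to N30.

N2, N24, N32, N33, N6, N8

Immediate cause of N30: N2.
Further upstream: N33, N6, N32, N24, N8.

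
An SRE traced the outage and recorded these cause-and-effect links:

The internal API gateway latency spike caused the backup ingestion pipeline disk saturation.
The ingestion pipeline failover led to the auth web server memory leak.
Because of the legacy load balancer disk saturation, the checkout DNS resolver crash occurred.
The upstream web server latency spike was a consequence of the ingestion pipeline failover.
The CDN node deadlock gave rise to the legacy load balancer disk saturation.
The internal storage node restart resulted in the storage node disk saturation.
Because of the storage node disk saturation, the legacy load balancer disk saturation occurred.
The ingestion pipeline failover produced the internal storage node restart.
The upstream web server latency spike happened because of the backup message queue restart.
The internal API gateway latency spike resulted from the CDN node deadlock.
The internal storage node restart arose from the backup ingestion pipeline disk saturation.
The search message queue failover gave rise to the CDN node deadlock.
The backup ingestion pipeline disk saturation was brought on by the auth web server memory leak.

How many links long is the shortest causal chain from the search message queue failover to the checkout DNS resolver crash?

Shortest chain: the search message queue failover → the CDN node deadlock → the legacy load balancer disk saturation → the checkout DNS resolver crash.

3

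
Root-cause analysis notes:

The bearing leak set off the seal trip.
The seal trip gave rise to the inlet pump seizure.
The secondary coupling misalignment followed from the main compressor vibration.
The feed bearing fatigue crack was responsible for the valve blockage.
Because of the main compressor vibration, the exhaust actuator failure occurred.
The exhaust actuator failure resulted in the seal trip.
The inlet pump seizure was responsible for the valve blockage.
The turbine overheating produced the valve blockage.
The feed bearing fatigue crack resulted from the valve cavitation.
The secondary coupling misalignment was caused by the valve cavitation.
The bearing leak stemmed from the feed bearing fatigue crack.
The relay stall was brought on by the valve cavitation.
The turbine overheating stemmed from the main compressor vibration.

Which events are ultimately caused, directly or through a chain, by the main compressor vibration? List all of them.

the exhaust actuator failure, the inlet pump seizure, the seal trip, the secondary coupling misalignment, the turbine overheating, the valve blockage

Direct effects: the secondary coupling misalignment, the exhaust actuator failure, the turbine overheating.
2 steps out: the seal trip, the valve blockage.
3 steps out: the inlet pump seizure.
Not reachable from it: the valve cavitation, the feed bearing fatigue crack, the bearing leak, the relay stall.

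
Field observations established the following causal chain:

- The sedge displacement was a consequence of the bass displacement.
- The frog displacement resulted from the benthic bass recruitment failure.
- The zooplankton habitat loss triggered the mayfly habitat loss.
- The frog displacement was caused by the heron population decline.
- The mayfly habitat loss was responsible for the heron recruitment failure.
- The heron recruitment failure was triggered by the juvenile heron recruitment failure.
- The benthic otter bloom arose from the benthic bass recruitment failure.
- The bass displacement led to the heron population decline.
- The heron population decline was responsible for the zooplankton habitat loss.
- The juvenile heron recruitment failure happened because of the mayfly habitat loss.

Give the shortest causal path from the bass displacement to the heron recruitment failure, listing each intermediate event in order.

the bass displacement → the heron population decline
the heron population decline → the zooplankton habitat loss
the zooplankton habitat loss → the mayfly habitat loss
the mayfly habitat loss → the heron recruitment failure
Length: 4 steps.

the bass displacement → the heron population decline → the zooplankton habitat loss → the mayfly habitat loss → the heron recruitment failure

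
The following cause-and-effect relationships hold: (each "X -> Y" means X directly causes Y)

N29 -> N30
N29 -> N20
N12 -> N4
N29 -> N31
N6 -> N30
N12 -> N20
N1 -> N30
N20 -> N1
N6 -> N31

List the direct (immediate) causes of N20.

N12, N29 → N20 with nothing further upstream stated.

N12, N29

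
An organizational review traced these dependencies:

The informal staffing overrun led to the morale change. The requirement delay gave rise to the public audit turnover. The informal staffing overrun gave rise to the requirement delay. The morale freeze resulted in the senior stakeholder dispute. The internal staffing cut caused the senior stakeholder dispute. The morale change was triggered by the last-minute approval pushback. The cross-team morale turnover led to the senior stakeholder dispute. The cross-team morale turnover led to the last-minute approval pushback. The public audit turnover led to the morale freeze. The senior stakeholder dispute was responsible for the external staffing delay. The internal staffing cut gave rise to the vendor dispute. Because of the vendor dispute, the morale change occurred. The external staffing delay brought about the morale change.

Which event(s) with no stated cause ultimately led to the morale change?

the cross-team morale turnover, the informal staffing overrun, the internal staffing cut

Tracing upstream from the morale change: the morale change ← the informal staffing overrun.
A separate upstream branch: the morale change ← the vendor dispute ← the internal staffing cut.
A separate upstream branch: the morale change ← the last-minute approval pushback ← the cross-team morale turnover.
Each of those chain origins has no stated cause.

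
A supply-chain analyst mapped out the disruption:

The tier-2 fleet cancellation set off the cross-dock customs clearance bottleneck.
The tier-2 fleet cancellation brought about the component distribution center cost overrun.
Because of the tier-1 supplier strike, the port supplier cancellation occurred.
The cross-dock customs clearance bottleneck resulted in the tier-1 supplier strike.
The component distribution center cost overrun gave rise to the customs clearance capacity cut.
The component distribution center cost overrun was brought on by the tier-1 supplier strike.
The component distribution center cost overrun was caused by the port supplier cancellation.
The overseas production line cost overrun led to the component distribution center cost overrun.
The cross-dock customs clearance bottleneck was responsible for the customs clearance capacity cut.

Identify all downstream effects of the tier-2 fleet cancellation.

Direct effects: the cross-dock customs clearance bottleneck, the component distribution center cost overrun.
2 steps out: the tier-1 supplier strike, the customs clearance capacity cut.
3 steps out: the port supplier cancellation.
Not reachable from it: the overseas production line cost overrun.

the component distribution center cost overrun, the cross-dock customs clearance bottleneck, the customs clearance capacity cut, the port supplier cancellation, the tier-1 supplier strike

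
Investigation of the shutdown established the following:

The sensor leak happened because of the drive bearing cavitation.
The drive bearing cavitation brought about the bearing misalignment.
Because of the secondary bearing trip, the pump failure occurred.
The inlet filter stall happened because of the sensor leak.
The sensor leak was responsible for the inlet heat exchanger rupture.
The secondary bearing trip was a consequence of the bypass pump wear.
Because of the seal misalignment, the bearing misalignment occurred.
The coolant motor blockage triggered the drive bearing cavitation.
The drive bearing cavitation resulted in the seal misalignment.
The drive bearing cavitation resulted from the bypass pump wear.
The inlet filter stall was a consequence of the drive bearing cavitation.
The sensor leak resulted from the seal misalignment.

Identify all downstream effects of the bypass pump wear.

the bearing misalignment, the drive bearing cavitation, the inlet filter stall, the inlet heat exchanger rupture, the pump failure, the seal misalignment, the secondary bearing trip, the sensor leak

Direct effects: the secondary bearing trip, the drive bearing cavitation.
2 steps out: the pump failure, the seal misalignment, the sensor leak, the inlet filter stall, the bearing misalignment.
3 steps out: the inlet heat exchanger rupture.
Not reachable from it: the coolant motor blockage.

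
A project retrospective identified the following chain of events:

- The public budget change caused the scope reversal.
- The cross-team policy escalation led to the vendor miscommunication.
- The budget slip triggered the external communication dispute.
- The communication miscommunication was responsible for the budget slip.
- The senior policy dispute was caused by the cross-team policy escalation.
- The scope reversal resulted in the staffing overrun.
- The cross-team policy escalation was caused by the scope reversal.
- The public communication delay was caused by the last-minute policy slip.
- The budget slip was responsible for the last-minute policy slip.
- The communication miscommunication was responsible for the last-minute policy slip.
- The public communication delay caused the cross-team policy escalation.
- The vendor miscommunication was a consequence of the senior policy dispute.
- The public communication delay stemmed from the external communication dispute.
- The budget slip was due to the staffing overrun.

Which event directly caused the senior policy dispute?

Upstream contributors include the public budget change, the scope reversal, the staffing overrun, the communication miscommunication, the budget slip, the last-minute policy slip, the external communication dispute, the public communication delay, but only the cross-team policy escalation feeds directly into the senior policy dispute.

the cross-team policy escalation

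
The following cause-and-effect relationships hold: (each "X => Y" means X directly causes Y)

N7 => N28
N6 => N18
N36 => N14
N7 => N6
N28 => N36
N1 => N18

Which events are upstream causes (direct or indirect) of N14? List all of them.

N28, N36, N7

Immediate cause of N14: N36.
Further upstream: N7, N28.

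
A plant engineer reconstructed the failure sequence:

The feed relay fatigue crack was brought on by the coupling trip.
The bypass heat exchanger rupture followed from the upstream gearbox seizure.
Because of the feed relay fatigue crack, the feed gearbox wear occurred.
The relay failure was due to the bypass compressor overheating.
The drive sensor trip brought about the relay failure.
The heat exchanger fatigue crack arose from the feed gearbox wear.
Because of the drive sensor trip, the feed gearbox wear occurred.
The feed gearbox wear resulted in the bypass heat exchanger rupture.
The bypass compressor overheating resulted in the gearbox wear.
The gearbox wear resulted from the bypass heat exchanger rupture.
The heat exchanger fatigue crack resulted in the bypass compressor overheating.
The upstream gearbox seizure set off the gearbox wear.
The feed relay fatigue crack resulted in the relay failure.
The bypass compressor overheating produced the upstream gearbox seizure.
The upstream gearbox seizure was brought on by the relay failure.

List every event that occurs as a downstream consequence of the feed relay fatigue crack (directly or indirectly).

the bypass compressor overheating, the bypass heat exchanger rupture, the feed gearbox wear, the gearbox wear, the heat exchanger fatigue crack, the relay failure, the upstream gearbox seizure

Direct effects: the feed gearbox wear, the relay failure.
2 steps out: the heat exchanger fatigue crack, the upstream gearbox seizure, the bypass heat exchanger rupture.
3 steps out: the bypass compressor overheating, the gearbox wear.
Not reachable from it: the drive sensor trip, the coupling trip.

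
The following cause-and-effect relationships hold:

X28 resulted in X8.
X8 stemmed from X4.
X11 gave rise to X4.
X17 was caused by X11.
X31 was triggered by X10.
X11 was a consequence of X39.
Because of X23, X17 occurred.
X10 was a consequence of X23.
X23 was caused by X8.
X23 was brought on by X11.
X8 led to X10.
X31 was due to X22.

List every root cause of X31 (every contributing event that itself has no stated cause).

X22, X28, X39

Tracing upstream from X31: X31 ← X22.
A separate upstream branch: X31 ← X10 ← X8 ← X28.
A separate upstream branch: X31 ← X10 ← X23 ← X11 ← X39.
Each of those chain origins has no stated cause.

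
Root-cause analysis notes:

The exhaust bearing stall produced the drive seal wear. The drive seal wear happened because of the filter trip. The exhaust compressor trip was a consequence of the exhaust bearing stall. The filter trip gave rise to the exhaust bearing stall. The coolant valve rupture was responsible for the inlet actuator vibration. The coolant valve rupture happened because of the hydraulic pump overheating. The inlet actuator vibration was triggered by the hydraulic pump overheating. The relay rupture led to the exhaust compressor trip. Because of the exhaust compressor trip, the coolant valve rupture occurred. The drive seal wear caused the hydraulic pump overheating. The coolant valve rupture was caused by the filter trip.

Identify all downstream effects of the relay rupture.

Direct effects: the exhaust compressor trip.
2 steps out: the coolant valve rupture.
3 steps out: the inlet actuator vibration.
Not reachable from it: the filter trip, the exhaust bearing stall, the drive seal wear, the hydraulic pump overheating.

the coolant valve rupture, the exhaust compressor trip, the inlet actuator vibration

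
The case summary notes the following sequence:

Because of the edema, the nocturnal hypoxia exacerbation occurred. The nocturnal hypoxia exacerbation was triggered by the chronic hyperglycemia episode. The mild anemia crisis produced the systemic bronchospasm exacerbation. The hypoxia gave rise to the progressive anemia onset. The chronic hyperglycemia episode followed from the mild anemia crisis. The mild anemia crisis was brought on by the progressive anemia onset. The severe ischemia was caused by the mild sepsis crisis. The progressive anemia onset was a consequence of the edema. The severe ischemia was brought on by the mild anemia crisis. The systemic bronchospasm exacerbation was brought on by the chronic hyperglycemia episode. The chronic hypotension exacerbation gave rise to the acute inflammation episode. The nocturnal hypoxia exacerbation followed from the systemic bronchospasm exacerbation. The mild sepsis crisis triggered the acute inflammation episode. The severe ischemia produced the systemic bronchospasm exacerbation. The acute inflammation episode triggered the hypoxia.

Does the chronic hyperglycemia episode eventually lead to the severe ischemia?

The chronic hyperglycemia episode leads to the systemic bronchospasm exacerbation, the nocturnal hypoxia exacerbation; the severe ischemia is not among them.

No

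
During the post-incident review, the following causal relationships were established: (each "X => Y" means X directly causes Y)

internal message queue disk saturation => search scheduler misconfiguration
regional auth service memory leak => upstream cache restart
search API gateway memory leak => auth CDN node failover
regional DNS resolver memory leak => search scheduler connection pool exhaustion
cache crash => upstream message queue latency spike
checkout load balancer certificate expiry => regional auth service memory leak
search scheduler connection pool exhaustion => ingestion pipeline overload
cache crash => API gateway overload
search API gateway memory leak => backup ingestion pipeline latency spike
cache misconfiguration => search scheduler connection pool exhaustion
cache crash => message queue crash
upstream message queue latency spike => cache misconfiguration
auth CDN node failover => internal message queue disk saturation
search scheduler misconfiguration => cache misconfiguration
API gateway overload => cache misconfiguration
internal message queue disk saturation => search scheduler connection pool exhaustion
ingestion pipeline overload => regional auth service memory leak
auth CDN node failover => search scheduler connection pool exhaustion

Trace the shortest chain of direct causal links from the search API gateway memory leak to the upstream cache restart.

the search API gateway memory leak → the auth CDN node failover
the auth CDN node failover → the search scheduler connection pool exhaustion
the search scheduler connection pool exhaustion → the ingestion pipeline overload
the ingestion pipeline overload → the regional auth service memory leak
the regional auth service memory leak → the upstream cache restart
Length: 5 steps.

the search API gateway memory leak → the auth CDN node failover → the search scheduler connection pool exhaustion → the ingestion pipeline overload → the regional auth service memory leak → the upstream cache restart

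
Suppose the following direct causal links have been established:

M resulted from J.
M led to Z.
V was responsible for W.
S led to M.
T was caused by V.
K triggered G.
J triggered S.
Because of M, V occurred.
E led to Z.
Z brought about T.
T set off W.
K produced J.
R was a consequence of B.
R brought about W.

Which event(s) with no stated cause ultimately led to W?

Tracing upstream from W: W ← R ← B.
A separate upstream branch: W ← V ← M ← J ← K.
A separate upstream branch: W ← T ← Z ← E.
Each of those chain origins has no stated cause.

B, E, K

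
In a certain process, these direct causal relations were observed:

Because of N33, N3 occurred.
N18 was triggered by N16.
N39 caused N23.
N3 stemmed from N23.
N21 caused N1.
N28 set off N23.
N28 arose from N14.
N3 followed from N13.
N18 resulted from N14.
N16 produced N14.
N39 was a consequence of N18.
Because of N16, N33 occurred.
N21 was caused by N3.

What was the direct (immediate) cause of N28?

Upstream contributors include N16, but only N14 feeds directly into N28.

N14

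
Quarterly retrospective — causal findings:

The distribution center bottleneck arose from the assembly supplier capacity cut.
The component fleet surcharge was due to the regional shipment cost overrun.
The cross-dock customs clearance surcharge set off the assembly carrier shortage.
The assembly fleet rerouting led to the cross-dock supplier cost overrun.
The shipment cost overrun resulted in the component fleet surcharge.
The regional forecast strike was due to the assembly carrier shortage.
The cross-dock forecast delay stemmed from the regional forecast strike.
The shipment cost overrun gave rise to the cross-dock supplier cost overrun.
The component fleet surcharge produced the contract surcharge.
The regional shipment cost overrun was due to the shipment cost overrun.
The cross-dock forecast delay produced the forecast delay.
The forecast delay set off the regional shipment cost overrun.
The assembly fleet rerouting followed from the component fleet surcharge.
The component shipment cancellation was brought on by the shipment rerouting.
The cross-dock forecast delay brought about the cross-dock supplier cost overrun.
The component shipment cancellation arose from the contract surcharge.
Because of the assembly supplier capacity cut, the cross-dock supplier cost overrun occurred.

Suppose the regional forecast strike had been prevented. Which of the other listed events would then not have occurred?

Downstream of the regional forecast strike: the cross-dock forecast delay, the forecast delay, the regional shipment cost overrun, the component fleet surcharge, the assembly fleet rerouting, the cross-dock supplier cost overrun, the contract surcharge, the component shipment cancellation.
Of those, still caused via another path: the regional shipment cost overrun, the component fleet surcharge, the assembly fleet rerouting, the cross-dock supplier cost overrun, the contract surcharge, the component shipment cancellation.
The remainder have no surviving cause.

the cross-dock forecast delay, the forecast delay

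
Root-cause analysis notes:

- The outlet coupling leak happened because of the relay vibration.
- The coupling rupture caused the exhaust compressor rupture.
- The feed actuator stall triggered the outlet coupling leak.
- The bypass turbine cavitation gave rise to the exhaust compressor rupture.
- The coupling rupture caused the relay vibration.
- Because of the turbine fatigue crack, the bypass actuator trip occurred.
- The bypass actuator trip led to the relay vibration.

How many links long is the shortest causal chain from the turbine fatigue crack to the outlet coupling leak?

Shortest chain: the turbine fatigue crack → the bypass actuator trip → the relay vibration → the outlet coupling leak.

3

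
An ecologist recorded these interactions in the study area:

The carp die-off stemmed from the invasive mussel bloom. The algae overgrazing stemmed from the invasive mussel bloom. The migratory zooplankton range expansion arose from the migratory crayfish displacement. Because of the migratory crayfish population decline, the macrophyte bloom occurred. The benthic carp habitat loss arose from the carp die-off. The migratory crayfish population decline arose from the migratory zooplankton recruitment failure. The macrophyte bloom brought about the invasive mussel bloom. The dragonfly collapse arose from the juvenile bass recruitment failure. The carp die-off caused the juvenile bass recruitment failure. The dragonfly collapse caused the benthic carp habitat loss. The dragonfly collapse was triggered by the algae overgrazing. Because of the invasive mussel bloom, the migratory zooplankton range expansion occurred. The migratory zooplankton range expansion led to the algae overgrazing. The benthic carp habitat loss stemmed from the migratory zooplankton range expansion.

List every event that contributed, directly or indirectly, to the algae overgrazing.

Immediate causes of the algae overgrazing: the invasive mussel bloom, the migratory zooplankton range expansion.
Further upstream: the migratory zooplankton recruitment failure, the migratory crayfish population decline, the macrophyte bloom, the migratory crayfish displacement.

the invasive mussel bloom, the macrophyte bloom, the migratory crayfish displacement, the migratory crayfish population decline, the migratory zooplankton range expansion, the migratory zooplankton recruitment failure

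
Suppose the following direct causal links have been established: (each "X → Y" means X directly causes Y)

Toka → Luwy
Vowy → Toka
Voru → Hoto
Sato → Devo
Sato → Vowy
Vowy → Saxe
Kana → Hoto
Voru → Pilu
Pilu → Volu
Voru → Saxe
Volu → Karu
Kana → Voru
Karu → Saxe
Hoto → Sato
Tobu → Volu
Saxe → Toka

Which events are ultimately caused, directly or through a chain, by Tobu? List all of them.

Direct effects: Volu.
2 steps out: Karu.
3 steps out: Saxe.
4 steps out: Toka.
5 steps out: Luwy.
Not reachable from it: Kana, Voru, Pilu, Hoto, Sato, Devo, Vowy.

Karu, Luwy, Saxe, Toka, Volu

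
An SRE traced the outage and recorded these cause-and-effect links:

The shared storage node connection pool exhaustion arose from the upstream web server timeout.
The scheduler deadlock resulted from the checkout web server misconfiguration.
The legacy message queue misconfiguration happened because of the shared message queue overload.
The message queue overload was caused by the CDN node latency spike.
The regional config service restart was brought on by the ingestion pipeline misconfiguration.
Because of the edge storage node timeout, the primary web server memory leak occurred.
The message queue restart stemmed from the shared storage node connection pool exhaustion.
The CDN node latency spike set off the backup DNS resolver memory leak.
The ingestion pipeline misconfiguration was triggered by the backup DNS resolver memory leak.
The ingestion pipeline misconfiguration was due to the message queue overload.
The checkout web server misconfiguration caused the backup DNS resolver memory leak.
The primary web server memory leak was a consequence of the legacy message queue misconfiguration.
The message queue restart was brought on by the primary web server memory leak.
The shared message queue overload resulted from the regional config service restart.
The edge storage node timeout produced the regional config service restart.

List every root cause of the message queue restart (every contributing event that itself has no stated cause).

the CDN node latency spike, the checkout web server misconfiguration, the edge storage node timeout, the upstream web server timeout

Tracing upstream from the message queue restart: the message queue restart ← the primary web server memory leak ← the legacy message queue misconfiguration ← the shared message queue overload ← the regional config service restart ← the ingestion pipeline misconfiguration ← the backup DNS resolver memory leak ← the checkout web server misconfiguration.
A separate upstream branch: the message queue restart ← the primary web server memory leak ← the legacy message queue misconfiguration ← the shared message queue overload ← the regional config service restart ← the ingestion pipeline misconfiguration ← the backup DNS resolver memory leak ← the CDN node latency spike.
A separate upstream branch: the message queue restart ← the primary web server memory leak ← the edge storage node timeout.
A separate upstream branch: the message queue restart ← the shared storage node connection pool exhaustion ← the upstream web server timeout.
Each of those chain origins has no stated cause.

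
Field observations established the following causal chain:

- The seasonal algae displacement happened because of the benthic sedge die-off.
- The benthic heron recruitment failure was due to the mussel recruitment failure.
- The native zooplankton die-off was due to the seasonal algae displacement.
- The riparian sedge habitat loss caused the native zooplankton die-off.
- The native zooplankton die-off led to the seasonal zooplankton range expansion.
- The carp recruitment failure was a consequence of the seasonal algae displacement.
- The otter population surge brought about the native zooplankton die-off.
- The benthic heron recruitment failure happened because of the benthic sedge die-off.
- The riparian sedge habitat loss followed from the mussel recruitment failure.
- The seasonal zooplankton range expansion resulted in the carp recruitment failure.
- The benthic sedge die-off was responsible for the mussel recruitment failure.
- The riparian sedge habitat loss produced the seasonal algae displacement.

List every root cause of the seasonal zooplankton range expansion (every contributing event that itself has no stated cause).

Tracing upstream from the seasonal zooplankton range expansion: the seasonal zooplankton range expansion ← the native zooplankton die-off ← the seasonal algae displacement ← the benthic sedge die-off.
A separate upstream branch: the seasonal zooplankton range expansion ← the native zooplankton die-off ← the otter population surge.
Each of those chain origins has no stated cause.

the benthic sedge die-off, the otter population surge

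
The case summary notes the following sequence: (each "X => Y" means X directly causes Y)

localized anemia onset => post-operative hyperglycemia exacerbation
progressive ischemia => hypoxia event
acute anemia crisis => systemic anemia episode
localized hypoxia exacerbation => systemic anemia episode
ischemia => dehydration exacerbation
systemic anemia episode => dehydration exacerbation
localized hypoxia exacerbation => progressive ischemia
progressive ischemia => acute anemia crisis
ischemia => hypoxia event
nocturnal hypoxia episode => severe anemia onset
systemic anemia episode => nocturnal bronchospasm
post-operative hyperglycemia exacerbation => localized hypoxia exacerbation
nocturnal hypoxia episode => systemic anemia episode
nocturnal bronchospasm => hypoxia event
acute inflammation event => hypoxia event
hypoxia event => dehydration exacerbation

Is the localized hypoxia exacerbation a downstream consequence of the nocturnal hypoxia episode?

No

The nocturnal hypoxia episode leads to the severe anemia onset, the systemic anemia episode, the nocturnal bronchospasm, the hypoxia event, the dehydration exacerbation; the localized hypoxia exacerbation is not among them.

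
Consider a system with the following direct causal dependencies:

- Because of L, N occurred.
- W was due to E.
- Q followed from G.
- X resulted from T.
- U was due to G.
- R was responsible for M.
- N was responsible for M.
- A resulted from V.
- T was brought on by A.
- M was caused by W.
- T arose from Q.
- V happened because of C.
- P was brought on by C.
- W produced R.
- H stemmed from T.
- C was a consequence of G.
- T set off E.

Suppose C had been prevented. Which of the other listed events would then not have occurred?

A, P, V

Downstream of C: P, V, A, T, X, H, E, W, R, M.
Of those, still caused via another path: T, X, H, E, W, R, M.
The remainder have no surviving cause.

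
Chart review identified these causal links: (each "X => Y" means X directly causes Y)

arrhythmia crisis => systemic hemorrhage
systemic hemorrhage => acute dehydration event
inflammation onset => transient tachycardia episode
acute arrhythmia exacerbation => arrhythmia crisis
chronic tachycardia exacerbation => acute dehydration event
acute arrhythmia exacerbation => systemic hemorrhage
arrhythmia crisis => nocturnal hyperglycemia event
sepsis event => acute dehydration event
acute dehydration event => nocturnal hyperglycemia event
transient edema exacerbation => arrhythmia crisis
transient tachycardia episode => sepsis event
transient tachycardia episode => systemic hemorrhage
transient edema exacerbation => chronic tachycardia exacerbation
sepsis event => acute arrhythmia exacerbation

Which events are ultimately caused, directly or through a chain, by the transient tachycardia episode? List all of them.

the acute arrhythmia exacerbation, the acute dehydration event, the arrhythmia crisis, the nocturnal hyperglycemia event, the sepsis event, the systemic hemorrhage

Direct effects: the sepsis event, the systemic hemorrhage.
2 steps out: the acute arrhythmia exacerbation, the acute dehydration event.
3 steps out: the arrhythmia crisis, the nocturnal hyperglycemia event.
Not reachable from it: the transient edema exacerbation, the chronic tachycardia exacerbation, the inflammation onset.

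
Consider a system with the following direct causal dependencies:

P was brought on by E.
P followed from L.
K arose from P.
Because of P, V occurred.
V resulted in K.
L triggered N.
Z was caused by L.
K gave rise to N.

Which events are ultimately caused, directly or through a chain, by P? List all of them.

K, N, V

Direct effects: V, K.
2 steps out: N.
Not reachable from it: L, E, Z.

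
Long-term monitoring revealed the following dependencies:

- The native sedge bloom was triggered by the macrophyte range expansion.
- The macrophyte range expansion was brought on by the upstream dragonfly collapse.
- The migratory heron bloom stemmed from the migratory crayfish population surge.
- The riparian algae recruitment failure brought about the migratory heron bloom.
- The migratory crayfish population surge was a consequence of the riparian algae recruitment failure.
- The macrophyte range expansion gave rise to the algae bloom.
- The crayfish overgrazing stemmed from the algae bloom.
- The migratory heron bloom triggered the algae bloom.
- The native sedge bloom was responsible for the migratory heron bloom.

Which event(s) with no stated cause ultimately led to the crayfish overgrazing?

Tracing upstream from the crayfish overgrazing: the crayfish overgrazing ← the algae bloom ← the migratory heron bloom ← the riparian algae recruitment failure.
A separate upstream branch: the crayfish overgrazing ← the algae bloom ← the macrophyte range expansion ← the upstream dragonfly collapse.
Each of those chain origins has no stated cause.

the riparian algae recruitment failure, the upstream dragonfly collapse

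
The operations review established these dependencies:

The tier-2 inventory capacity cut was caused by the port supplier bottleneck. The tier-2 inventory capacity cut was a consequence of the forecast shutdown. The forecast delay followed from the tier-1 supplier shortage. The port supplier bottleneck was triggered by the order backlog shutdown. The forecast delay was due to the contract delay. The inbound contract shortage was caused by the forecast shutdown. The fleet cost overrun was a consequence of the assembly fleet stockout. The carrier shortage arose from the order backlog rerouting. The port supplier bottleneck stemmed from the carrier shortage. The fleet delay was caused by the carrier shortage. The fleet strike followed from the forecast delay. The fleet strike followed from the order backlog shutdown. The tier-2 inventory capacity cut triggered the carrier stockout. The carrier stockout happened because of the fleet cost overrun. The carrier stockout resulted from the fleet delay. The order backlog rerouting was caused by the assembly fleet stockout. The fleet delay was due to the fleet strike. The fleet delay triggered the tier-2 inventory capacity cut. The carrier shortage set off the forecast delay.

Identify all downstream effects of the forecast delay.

Direct effects: the fleet strike.
2 steps out: the fleet delay.
3 steps out: the tier-2 inventory capacity cut, the carrier stockout.
Not reachable from it: the assembly fleet stockout, the contract delay, the forecast shutdown, the tier-1 supplier shortage, the inbound contract shortage, the order backlog rerouting, the carrier shortage, the order backlog shutdown, the fleet cost overrun, the port supplier bottleneck.

the carrier stockout, the fleet delay, the fleet strike, the tier-2 inventory capacity cut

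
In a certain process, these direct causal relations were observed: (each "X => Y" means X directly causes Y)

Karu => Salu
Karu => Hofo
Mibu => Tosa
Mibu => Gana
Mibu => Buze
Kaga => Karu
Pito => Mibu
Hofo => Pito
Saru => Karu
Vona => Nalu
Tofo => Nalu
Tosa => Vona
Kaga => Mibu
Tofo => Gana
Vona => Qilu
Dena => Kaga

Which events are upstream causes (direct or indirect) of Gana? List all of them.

Dena, Hofo, Kaga, Karu, Mibu, Pito, Saru, Tofo

Immediate causes of Gana: Mibu, Tofo.
Further upstream: Dena, Saru, Kaga, Karu, Hofo, Pito.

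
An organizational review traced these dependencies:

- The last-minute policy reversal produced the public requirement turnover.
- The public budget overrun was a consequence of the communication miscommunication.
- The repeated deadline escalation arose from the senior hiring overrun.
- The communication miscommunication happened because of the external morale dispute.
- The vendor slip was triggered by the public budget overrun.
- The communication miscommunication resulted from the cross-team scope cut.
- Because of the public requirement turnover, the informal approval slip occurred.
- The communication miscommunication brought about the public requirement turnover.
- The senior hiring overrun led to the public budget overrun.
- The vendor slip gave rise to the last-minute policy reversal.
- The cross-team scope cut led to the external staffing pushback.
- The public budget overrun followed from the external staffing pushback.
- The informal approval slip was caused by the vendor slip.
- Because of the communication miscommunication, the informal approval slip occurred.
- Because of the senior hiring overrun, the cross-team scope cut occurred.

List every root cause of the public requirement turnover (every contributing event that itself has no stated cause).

Tracing upstream from the public requirement turnover: the public requirement turnover ← the communication miscommunication ← the cross-team scope cut ← the senior hiring overrun.
A separate upstream branch: the public requirement turnover ← the communication miscommunication ← the external morale dispute.
Each of those chain origins has no stated cause.

the external morale dispute, the senior hiring overrun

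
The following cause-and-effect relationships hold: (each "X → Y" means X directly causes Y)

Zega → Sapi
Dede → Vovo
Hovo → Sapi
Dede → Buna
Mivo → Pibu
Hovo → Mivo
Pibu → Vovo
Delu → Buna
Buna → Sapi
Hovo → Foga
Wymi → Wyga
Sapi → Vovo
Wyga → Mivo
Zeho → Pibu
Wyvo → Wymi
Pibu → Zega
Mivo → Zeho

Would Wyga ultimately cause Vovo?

There is a causal chain: Wyga → Mivo → Pibu → Vovo.

Yes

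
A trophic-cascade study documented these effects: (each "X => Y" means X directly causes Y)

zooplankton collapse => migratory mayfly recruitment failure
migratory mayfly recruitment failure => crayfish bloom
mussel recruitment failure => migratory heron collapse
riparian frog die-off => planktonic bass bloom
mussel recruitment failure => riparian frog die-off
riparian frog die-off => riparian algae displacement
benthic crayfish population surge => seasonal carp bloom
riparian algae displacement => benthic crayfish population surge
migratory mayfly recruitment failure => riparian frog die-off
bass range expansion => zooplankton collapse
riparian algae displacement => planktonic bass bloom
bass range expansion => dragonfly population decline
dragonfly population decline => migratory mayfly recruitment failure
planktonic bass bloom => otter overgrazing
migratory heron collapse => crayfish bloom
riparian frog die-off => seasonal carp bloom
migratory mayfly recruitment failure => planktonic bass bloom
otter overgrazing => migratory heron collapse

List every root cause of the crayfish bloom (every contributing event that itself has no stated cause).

Tracing upstream from the crayfish bloom: the crayfish bloom ← the migratory mayfly recruitment failure ← the zooplankton collapse ← the bass range expansion.
A separate upstream branch: the crayfish bloom ← the migratory heron collapse ← the mussel recruitment failure.
Each of those chain origins has no stated cause.

the bass range expansion, the mussel recruitment failure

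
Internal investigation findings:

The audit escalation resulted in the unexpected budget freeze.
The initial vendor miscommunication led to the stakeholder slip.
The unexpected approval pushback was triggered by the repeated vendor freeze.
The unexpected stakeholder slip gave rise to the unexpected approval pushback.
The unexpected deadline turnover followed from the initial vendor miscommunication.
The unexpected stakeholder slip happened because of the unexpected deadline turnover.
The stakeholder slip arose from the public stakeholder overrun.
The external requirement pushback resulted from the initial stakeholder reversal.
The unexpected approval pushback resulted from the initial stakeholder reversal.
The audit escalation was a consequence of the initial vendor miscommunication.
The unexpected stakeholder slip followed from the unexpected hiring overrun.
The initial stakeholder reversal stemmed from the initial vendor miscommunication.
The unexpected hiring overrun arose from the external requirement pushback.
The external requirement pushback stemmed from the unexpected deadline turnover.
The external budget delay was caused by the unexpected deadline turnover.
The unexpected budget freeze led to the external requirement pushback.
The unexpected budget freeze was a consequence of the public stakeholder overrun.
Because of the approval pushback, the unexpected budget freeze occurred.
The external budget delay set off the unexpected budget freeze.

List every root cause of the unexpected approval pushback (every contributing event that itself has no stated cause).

the approval pushback, the initial vendor miscommunication, the public stakeholder overrun, the repeated vendor freeze

Tracing upstream from the unexpected approval pushback: the unexpected approval pushback ← the initial stakeholder reversal ← the initial vendor miscommunication.
A separate upstream branch: the unexpected approval pushback ← the repeated vendor freeze.
A separate upstream branch: the unexpected approval pushback ← the unexpected stakeholder slip ← the unexpected hiring overrun ← the external requirement pushback ← the unexpected budget freeze ← the approval pushback.
A separate upstream branch: the unexpected approval pushback ← the unexpected stakeholder slip ← the unexpected hiring overrun ← the external requirement pushback ← the unexpected budget freeze ← the public stakeholder overrun.
Each of those chain origins has no stated cause.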